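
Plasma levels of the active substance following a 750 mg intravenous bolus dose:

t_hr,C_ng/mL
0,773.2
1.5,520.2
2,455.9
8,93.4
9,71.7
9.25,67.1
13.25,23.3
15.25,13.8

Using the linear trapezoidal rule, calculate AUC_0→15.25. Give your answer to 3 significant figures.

Trapezoidal AUC_0→15.25:
  [0→1.5]: (773.2+520.2)/2 × 1.5 = 970.05
  [1.5→2]: (520.2+455.9)/2 × 0.5 = 244.025
  [2→8]: (455.9+93.4)/2 × 6 = 1647.9
  [8→9]: (93.4+71.7)/2 × 1 = 82.55
  [9→9.25]: (71.7+67.1)/2 × 0.25 = 17.35
  [9.25→13.25]: (67.1+23.3)/2 × 4 = 180.8
  [13.25→15.25]: (23.3+13.8)/2 × 2 = 37.1
  Sum = 3179.775 ng/mL·hr

AUC = 3180 ng/mL·hr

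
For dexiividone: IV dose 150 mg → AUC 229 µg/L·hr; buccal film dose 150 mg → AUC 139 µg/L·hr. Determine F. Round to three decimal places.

F = 0.607

F = (AUC_ev / D_ev) / (AUC_iv / D_iv)
  = (139/150) / (229/150)
  = 0.926667 / 1.52667 = 0.6070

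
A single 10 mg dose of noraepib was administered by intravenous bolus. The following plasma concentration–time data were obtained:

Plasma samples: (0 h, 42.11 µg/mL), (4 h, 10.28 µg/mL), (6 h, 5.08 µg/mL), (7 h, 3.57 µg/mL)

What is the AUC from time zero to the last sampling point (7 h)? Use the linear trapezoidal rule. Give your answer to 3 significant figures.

AUC = 124 µg/mL·h

Trapezoidal AUC_0→7:
  [0→4]: (42.11+10.28)/2 × 4 = 104.78
  [4→6]: (10.28+5.08)/2 × 2 = 15.36
  [6→7]: (5.08+3.57)/2 × 1 = 4.325
  Sum = 124.465 µg/mL·h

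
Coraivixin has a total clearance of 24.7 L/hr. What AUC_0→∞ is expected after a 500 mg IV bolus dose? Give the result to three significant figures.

AUC = 20.2 mg/L·hr

AUC_0→∞ = Dose_iv / CL
        = 500 / 24.7 = 20.2429 mg/L·hr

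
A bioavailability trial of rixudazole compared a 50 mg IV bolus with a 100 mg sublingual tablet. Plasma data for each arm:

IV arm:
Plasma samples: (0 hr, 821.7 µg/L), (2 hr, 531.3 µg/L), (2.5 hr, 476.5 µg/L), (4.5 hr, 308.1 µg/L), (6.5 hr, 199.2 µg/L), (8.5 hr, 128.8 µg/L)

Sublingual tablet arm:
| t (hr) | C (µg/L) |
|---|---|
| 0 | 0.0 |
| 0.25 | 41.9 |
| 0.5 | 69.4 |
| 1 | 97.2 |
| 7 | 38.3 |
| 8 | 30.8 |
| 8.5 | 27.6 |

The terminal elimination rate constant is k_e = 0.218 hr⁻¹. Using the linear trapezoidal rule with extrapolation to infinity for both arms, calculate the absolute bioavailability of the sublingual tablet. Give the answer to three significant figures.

F = 0.0843

Trapezoidal AUC_0→8.5 (IV):
  [0→2]: (821.7+531.3)/2 × 2 = 1353.0
  [2→2.5]: (531.3+476.5)/2 × 0.5 = 251.95
  [2.5→4.5]: (476.5+308.1)/2 × 2 = 784.6
  [4.5→6.5]: (308.1+199.2)/2 × 2 = 507.3
  [6.5→8.5]: (199.2+128.8)/2 × 2 = 328.0
  Sum = 3224.85 µg/L·hr
IV tail: 128.8/0.218 = 590.826; AUC_iv,0→∞ = 3224.85 + 590.826 = 3815.676 µg/L·hr
Trapezoidal AUC_0→8.5 (sublingual tablet):
  [0→0.25]: (0.0+41.9)/2 × 0.25 = 5.2375
  [0.25→0.5]: (41.9+69.4)/2 × 0.25 = 13.9125
  [0.5→1]: (69.4+97.2)/2 × 0.5 = 41.65
  [1→7]: (97.2+38.3)/2 × 6 = 406.5
  [7→8]: (38.3+30.8)/2 × 1 = 34.55
  [8→8.5]: (30.8+27.6)/2 × 0.5 = 14.6
  Sum = 516.45 µg/L·hr
sublingual tablet tail: 27.6/0.218 = 126.606; AUC_ev,0→∞ = 516.45 + 126.606 = 643.056 µg/L·hr
F = (AUC_ev/D_ev)/(AUC_iv/D_iv) = (643.056/100)/(3815.676/50) = 6.43056/76.31352 = 0.0843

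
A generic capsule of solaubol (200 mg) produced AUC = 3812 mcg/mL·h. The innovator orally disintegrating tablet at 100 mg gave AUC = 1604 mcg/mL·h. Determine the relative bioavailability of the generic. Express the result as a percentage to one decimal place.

F_rel = 118.8%

F_rel = (AUC_test/D_test) / (AUC_ref/D_ref)
      = (3812/200) / (1604/100)
      = 19.06 / 16.04 = 1.1883 = 118.83%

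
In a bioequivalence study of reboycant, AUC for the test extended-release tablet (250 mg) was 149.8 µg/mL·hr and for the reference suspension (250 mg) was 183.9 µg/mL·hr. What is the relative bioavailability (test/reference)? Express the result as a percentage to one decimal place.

F_rel = (AUC_test/D_test) / (AUC_ref/D_ref)
      = (149.8/250) / (183.9/250)
      = 0.5992 / 0.7356 = 0.8146 = 81.46%

F_rel = 81.5%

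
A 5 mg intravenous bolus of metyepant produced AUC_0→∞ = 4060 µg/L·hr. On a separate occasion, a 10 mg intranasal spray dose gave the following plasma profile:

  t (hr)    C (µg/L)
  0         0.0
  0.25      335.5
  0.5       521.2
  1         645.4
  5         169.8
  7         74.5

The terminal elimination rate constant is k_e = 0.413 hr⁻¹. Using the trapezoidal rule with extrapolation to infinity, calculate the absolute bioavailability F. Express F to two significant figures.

Trapezoidal AUC_0→7 (intranasal spray):
  [0→0.25]: (0.0+335.5)/2 × 0.25 = 41.9375
  [0.25→0.5]: (335.5+521.2)/2 × 0.25 = 107.0875
  [0.5→1]: (521.2+645.4)/2 × 0.5 = 291.65
  [1→5]: (645.4+169.8)/2 × 4 = 1630.4
  [5→7]: (169.8+74.5)/2 × 2 = 244.3
  Sum = 2315.375 µg/L·hr
Tail: C_last/k_e = 74.5/0.413 = 180.387
AUC_0→∞ (intranasal spray) = 2315.375 + 180.387 = 2495.762 µg/L·hr
F = (AUC_ev/D_ev)/(AUC_iv/D_iv) = (2495.762/10)/(4060/5) = 249.5762/812 = 0.3074

F = 0.31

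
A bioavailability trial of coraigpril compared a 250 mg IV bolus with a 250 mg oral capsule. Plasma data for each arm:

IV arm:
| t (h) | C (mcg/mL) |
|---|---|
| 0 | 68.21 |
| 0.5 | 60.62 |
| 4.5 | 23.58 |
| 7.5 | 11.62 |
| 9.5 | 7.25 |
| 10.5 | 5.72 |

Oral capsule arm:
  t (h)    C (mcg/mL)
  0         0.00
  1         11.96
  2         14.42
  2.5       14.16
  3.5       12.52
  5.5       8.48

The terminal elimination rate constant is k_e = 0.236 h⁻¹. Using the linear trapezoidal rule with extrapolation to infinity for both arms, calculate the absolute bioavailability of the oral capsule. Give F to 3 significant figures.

F = 0.319

Trapezoidal AUC_0→10.5 (IV):
  [0→0.5]: (68.21+60.62)/2 × 0.5 = 32.2075
  [0.5→4.5]: (60.62+23.58)/2 × 4 = 168.4
  [4.5→7.5]: (23.58+11.62)/2 × 3 = 52.8
  [7.5→9.5]: (11.62+7.25)/2 × 2 = 18.87
  [9.5→10.5]: (7.25+5.72)/2 × 1 = 6.485
  Sum = 278.7625 mcg/mL·h
IV tail: 5.72/0.236 = 24.237; AUC_iv,0→∞ = 278.7625 + 24.237 = 302.9995 mcg/mL·h
Trapezoidal AUC_0→5.5 (oral capsule):
  [0→1]: (0.00+11.96)/2 × 1 = 5.98
  [1→2]: (11.96+14.42)/2 × 1 = 13.19
  [2→2.5]: (14.42+14.16)/2 × 0.5 = 7.145
  [2.5→3.5]: (14.16+12.52)/2 × 1 = 13.34
  [3.5→5.5]: (12.52+8.48)/2 × 2 = 21.0
  Sum = 60.655 mcg/mL·h
oral capsule tail: 8.48/0.236 = 35.932; AUC_ev,0→∞ = 60.655 + 35.932 = 96.587 mcg/mL·h
F = (AUC_ev/D_ev)/(AUC_iv/D_iv) = (96.587/250)/(302.9995/250) = 0.386348/1.211998 = 0.3188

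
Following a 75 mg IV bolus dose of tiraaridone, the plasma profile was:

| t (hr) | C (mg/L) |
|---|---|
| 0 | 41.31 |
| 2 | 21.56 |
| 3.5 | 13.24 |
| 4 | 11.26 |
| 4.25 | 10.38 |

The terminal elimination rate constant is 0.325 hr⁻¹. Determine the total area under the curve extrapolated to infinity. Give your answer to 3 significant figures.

AUC = 130 mg/L·hr

Trapezoidal AUC_0→4.25:
  [0→2]: (41.31+21.56)/2 × 2 = 62.87
  [2→3.5]: (21.56+13.24)/2 × 1.5 = 26.1
  [3.5→4]: (13.24+11.26)/2 × 0.5 = 6.125
  [4→4.25]: (11.26+10.38)/2 × 0.25 = 2.705
  Sum = 97.8 mg/L·hr
Extrapolated tail: C_last / k_e = 10.38 / 0.325 = 31.938
AUC_0→∞ = 97.8 + 31.938 = 129.738 mg/L·hr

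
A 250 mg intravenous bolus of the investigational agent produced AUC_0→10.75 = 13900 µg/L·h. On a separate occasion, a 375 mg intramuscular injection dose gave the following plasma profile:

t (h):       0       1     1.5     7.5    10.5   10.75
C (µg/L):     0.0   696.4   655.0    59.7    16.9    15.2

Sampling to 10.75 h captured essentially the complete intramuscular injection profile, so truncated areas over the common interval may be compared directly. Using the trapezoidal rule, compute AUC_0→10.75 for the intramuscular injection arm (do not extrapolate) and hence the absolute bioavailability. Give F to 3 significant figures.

Trapezoidal AUC_0→10.75 (intramuscular injection):
  [0→1]: (0.0+696.4)/2 × 1 = 348.2
  [1→1.5]: (696.4+655.0)/2 × 0.5 = 337.85
  [1.5→7.5]: (655.0+59.7)/2 × 6 = 2144.1
  [7.5→10.5]: (59.7+16.9)/2 × 3 = 114.9
  [10.5→10.75]: (16.9+15.2)/2 × 0.25 = 4.0125
  Sum = 2949.0625 µg/L·h
F = (AUC_ev/D_ev)/(AUC_iv/D_iv) = (2949.0625/375)/(13900/250) = 7.86417/55.6 = 0.1414

F = 0.141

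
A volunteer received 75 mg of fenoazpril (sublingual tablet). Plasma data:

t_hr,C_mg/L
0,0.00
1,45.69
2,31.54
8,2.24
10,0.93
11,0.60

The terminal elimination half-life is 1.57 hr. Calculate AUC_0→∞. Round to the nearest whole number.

Trapezoidal AUC_0→11:
  [0→1]: (0.00+45.69)/2 × 1 = 22.845
  [1→2]: (45.69+31.54)/2 × 1 = 38.615
  [2→8]: (31.54+2.24)/2 × 6 = 101.34
  [8→10]: (2.24+0.93)/2 × 2 = 3.17
  [10→11]: (0.93+0.60)/2 × 1 = 0.765
  Sum = 166.735 mg/L·hr
k_e = ln2 / t½ = 0.693147 / 1.57 = 0.4415 hr^-1
Extrapolated tail: C_last / k_e = 0.60 / 0.4415 = 1.359
AUC_0→∞ = 166.735 + 1.359 = 168.094 mg/L·hr

AUC = 168 mg/L·hr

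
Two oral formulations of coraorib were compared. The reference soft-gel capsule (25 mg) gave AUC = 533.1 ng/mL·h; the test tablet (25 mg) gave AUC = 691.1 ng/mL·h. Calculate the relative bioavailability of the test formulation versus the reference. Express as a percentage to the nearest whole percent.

F_rel = 130%

F_rel = (AUC_test/D_test) / (AUC_ref/D_ref)
      = (691.1/25) / (533.1/25)
      = 27.644 / 21.324 = 1.2964 = 129.64%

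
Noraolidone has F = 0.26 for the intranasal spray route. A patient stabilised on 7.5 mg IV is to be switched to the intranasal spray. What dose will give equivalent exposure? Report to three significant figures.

D_intranasal = 28.8 mg

For equal systemic exposure: F × D_ev = D_iv
D_ev = D_iv / F = 7.5 / 0.26 = 28.8462 mg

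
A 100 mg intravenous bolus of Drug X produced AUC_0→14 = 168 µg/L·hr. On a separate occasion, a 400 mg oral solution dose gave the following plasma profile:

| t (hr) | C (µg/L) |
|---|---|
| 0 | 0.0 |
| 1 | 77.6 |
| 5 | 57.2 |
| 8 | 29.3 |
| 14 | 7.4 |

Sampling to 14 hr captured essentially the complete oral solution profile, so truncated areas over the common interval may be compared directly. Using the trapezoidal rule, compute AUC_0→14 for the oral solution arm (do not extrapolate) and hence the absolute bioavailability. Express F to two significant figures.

F = 0.82

Trapezoidal AUC_0→14 (oral solution):
  [0→1]: (0.0+77.6)/2 × 1 = 38.8
  [1→5]: (77.6+57.2)/2 × 4 = 269.6
  [5→8]: (57.2+29.3)/2 × 3 = 129.75
  [8→14]: (29.3+7.4)/2 × 6 = 110.1
  Sum = 548.25 µg/L·hr
F = (AUC_ev/D_ev)/(AUC_iv/D_iv) = (548.25/400)/(168/100) = 1.370625/1.68 = 0.8158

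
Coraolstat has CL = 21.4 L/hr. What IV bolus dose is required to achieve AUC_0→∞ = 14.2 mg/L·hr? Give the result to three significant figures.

Dose = 304 mg

Dose_iv = CL × AUC_0→∞
     = 21.4 × 14.2 = 303.88 mg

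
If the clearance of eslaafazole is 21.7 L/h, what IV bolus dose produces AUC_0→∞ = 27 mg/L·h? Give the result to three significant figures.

Dose = 586 mg

Dose_iv = CL × AUC_0→∞
     = 21.7 × 27 = 585.9 mg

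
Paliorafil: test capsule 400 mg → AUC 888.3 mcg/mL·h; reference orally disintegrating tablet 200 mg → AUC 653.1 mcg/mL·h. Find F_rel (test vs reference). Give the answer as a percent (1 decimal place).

F_rel = 68.0%

F_rel = (AUC_test/D_test) / (AUC_ref/D_ref)
      = (888.3/400) / (653.1/200)
      = 2.22075 / 3.2655 = 0.6801 = 68.01%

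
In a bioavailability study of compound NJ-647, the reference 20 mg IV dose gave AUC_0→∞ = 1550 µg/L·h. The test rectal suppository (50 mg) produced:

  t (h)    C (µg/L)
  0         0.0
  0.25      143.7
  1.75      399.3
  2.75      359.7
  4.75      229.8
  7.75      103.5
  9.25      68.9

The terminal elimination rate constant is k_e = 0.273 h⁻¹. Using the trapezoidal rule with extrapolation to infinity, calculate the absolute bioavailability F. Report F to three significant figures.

Trapezoidal AUC_0→9.25 (rectal suppository):
  [0→0.25]: (0.0+143.7)/2 × 0.25 = 17.9625
  [0.25→1.75]: (143.7+399.3)/2 × 1.5 = 407.25
  [1.75→2.75]: (399.3+359.7)/2 × 1 = 379.5
  [2.75→4.75]: (359.7+229.8)/2 × 2 = 589.5
  [4.75→7.75]: (229.8+103.5)/2 × 3 = 499.95
  [7.75→9.25]: (103.5+68.9)/2 × 1.5 = 129.3
  Sum = 2023.4625 µg/L·h
Tail: C_last/k_e = 68.9/0.273 = 252.381
AUC_0→∞ (rectal suppository) = 2023.4625 + 252.381 = 2275.8435 µg/L·h
F = (AUC_ev/D_ev)/(AUC_iv/D_iv) = (2275.8435/50)/(1550/20) = 45.51687/77.5 = 0.5873

F = 0.587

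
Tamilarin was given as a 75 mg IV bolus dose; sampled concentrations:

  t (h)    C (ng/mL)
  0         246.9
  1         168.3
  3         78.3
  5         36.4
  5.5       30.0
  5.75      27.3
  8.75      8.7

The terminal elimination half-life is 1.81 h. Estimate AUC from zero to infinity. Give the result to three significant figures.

AUC = 669 ng/mL·h

Trapezoidal AUC_0→8.75:
  [0→1]: (246.9+168.3)/2 × 1 = 207.6
  [1→3]: (168.3+78.3)/2 × 2 = 246.6
  [3→5]: (78.3+36.4)/2 × 2 = 114.7
  [5→5.5]: (36.4+30.0)/2 × 0.5 = 16.6
  [5.5→5.75]: (30.0+27.3)/2 × 0.25 = 7.1625
  [5.75→8.75]: (27.3+8.7)/2 × 3 = 54.0
  Sum = 646.6625 ng/mL·h
k_e = ln2 / t½ = 0.693147 / 1.81 = 0.3830 h^-1
Extrapolated tail: C_last / k_e = 8.7 / 0.383 = 22.715
AUC_0→∞ = 646.6625 + 22.715 = 669.3775 ng/mL·h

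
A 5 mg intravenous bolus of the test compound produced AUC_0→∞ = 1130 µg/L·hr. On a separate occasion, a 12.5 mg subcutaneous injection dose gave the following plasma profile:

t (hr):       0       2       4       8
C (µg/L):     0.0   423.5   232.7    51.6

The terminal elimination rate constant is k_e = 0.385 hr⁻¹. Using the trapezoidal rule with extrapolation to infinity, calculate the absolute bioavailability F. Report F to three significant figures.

Trapezoidal AUC_0→8 (subcutaneous injection):
  [0→2]: (0.0+423.5)/2 × 2 = 423.5
  [2→4]: (423.5+232.7)/2 × 2 = 656.2
  [4→8]: (232.7+51.6)/2 × 4 = 568.6
  Sum = 1648.3 µg/L·hr
Tail: C_last/k_e = 51.6/0.385 = 134.026
AUC_0→∞ (subcutaneous injection) = 1648.3 + 134.026 = 1782.326 µg/L·hr
F = (AUC_ev/D_ev)/(AUC_iv/D_iv) = (1782.326/12.5)/(1130/5) = 142.58608/226 = 0.6309

F = 0.631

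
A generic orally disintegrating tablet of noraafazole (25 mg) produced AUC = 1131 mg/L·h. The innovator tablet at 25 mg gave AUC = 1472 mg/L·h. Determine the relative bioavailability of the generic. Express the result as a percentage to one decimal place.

F_rel = (AUC_test/D_test) / (AUC_ref/D_ref)
      = (1131/25) / (1472/25)
      = 45.24 / 58.88 = 0.7683 = 76.83%

F_rel = 76.8%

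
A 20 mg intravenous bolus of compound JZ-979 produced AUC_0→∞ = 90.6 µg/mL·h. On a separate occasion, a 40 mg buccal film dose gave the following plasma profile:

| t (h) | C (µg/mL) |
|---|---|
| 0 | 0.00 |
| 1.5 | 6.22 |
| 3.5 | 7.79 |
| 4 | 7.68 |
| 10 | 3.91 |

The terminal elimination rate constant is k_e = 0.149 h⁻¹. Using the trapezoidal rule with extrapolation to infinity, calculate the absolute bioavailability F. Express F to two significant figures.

F = 0.46

Trapezoidal AUC_0→10 (buccal film):
  [0→1.5]: (0.00+6.22)/2 × 1.5 = 4.665
  [1.5→3.5]: (6.22+7.79)/2 × 2 = 14.01
  [3.5→4]: (7.79+7.68)/2 × 0.5 = 3.8675
  [4→10]: (7.68+3.91)/2 × 6 = 34.77
  Sum = 57.3125 µg/mL·h
Tail: C_last/k_e = 3.91/0.149 = 26.242
AUC_0→∞ (buccal film) = 57.3125 + 26.242 = 83.5545 µg/mL·h
F = (AUC_ev/D_ev)/(AUC_iv/D_iv) = (83.5545/40)/(90.6/20) = 2.0888625/4.53 = 0.4611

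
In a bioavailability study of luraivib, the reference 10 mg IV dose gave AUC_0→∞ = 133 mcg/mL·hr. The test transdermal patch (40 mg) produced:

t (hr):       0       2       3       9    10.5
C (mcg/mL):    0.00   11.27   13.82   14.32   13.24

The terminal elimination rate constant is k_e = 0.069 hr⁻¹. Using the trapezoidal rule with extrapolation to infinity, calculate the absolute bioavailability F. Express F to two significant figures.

F = 0.60

Trapezoidal AUC_0→10.5 (transdermal patch):
  [0→2]: (0.00+11.27)/2 × 2 = 11.27
  [2→3]: (11.27+13.82)/2 × 1 = 12.545
  [3→9]: (13.82+14.32)/2 × 6 = 84.42
  [9→10.5]: (14.32+13.24)/2 × 1.5 = 20.67
  Sum = 128.905 mcg/mL·hr
Tail: C_last/k_e = 13.24/0.069 = 191.884
AUC_0→∞ (transdermal patch) = 128.905 + 191.884 = 320.789 mcg/mL·hr
F = (AUC_ev/D_ev)/(AUC_iv/D_iv) = (320.789/40)/(133/10) = 8.019725/13.3 = 0.6030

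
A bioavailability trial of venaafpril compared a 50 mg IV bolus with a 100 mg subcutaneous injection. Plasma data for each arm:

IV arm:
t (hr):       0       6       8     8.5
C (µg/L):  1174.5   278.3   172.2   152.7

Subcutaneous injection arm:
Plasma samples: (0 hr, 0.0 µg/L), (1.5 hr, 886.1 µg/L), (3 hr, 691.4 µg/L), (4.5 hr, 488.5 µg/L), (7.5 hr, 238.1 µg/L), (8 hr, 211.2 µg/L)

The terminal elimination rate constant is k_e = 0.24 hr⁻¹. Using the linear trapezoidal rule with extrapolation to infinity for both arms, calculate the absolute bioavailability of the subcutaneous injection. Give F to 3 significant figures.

Trapezoidal AUC_0→8.5 (IV):
  [0→6]: (1174.5+278.3)/2 × 6 = 4358.4
  [6→8]: (278.3+172.2)/2 × 2 = 450.5
  [8→8.5]: (172.2+152.7)/2 × 0.5 = 81.225
  Sum = 4890.125 µg/L·hr
IV tail: 152.7/0.24 = 636.250; AUC_iv,0→∞ = 4890.125 + 636.250 = 5526.375 µg/L·hr
Trapezoidal AUC_0→8 (subcutaneous injection):
  [0→1.5]: (0.0+886.1)/2 × 1.5 = 664.575
  [1.5→3]: (886.1+691.4)/2 × 1.5 = 1183.125
  [3→4.5]: (691.4+488.5)/2 × 1.5 = 884.925
  [4.5→7.5]: (488.5+238.1)/2 × 3 = 1089.9
  [7.5→8]: (238.1+211.2)/2 × 0.5 = 112.325
  Sum = 3934.85 µg/L·hr
subcutaneous injection tail: 211.2/0.24 = 880.000; AUC_ev,0→∞ = 3934.85 + 880.000 = 4814.85 µg/L·hr
F = (AUC_ev/D_ev)/(AUC_iv/D_iv) = (4814.85/100)/(5526.375/50) = 48.1485/110.5275 = 0.4356

F = 0.436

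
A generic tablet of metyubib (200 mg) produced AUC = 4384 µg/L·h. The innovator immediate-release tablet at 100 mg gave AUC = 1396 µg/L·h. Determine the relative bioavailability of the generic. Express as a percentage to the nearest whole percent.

F_rel = 157%

F_rel = (AUC_test/D_test) / (AUC_ref/D_ref)
      = (4384/200) / (1396/100)
      = 21.92 / 13.96 = 1.5702 = 157.02%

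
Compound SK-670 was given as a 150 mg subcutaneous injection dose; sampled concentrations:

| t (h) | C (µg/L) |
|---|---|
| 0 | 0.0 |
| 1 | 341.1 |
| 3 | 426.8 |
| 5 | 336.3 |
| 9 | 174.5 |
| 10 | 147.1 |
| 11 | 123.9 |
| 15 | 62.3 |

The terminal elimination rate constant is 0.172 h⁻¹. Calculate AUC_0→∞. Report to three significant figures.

AUC = 3750 µg/L·h

Trapezoidal AUC_0→15:
  [0→1]: (0.0+341.1)/2 × 1 = 170.55
  [1→3]: (341.1+426.8)/2 × 2 = 767.9
  [3→5]: (426.8+336.3)/2 × 2 = 763.1
  [5→9]: (336.3+174.5)/2 × 4 = 1021.6
  [9→10]: (174.5+147.1)/2 × 1 = 160.8
  [10→11]: (147.1+123.9)/2 × 1 = 135.5
  [11→15]: (123.9+62.3)/2 × 4 = 372.4
  Sum = 3391.85 µg/L·h
Extrapolated tail: C_last / k_e = 62.3 / 0.172 = 362.209
AUC_0→∞ = 3391.85 + 362.209 = 3754.059 µg/L·h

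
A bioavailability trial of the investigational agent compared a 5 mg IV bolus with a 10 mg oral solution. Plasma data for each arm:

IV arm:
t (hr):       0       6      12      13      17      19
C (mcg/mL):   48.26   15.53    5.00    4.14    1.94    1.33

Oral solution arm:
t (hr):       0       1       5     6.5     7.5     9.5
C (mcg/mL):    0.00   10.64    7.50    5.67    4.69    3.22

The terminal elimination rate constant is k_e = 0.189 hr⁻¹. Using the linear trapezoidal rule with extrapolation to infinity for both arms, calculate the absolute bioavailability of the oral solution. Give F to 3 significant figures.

F = 0.146

Trapezoidal AUC_0→19 (IV):
  [0→6]: (48.26+15.53)/2 × 6 = 191.37
  [6→12]: (15.53+5.00)/2 × 6 = 61.59
  [12→13]: (5.00+4.14)/2 × 1 = 4.57
  [13→17]: (4.14+1.94)/2 × 4 = 12.16
  [17→19]: (1.94+1.33)/2 × 2 = 3.27
  Sum = 272.96 mcg/mL·hr
IV tail: 1.33/0.189 = 7.037; AUC_iv,0→∞ = 272.96 + 7.037 = 279.997 mcg/mL·hr
Trapezoidal AUC_0→9.5 (oral solution):
  [0→1]: (0.00+10.64)/2 × 1 = 5.32
  [1→5]: (10.64+7.50)/2 × 4 = 36.28
  [5→6.5]: (7.50+5.67)/2 × 1.5 = 9.8775
  [6.5→7.5]: (5.67+4.69)/2 × 1 = 5.18
  [7.5→9.5]: (4.69+3.22)/2 × 2 = 7.91
  Sum = 64.5675 mcg/mL·hr
oral solution tail: 3.22/0.189 = 17.037; AUC_ev,0→∞ = 64.5675 + 17.037 = 81.6045 mcg/mL·hr
F = (AUC_ev/D_ev)/(AUC_iv/D_iv) = (81.6045/10)/(279.997/5) = 8.16045/55.9994 = 0.1457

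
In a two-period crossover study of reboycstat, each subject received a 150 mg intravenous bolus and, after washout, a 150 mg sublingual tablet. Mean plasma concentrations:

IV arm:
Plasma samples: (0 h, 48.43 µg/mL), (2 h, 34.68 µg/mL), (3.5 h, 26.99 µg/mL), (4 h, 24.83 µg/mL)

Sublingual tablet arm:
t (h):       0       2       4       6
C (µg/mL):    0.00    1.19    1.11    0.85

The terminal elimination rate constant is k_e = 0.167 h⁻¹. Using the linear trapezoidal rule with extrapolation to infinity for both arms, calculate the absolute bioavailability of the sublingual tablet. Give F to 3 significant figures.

Trapezoidal AUC_0→4 (IV):
  [0→2]: (48.43+34.68)/2 × 2 = 83.11
  [2→3.5]: (34.68+26.99)/2 × 1.5 = 46.2525
  [3.5→4]: (26.99+24.83)/2 × 0.5 = 12.955
  Sum = 142.3175 µg/mL·h
IV tail: 24.83/0.167 = 148.683; AUC_iv,0→∞ = 142.3175 + 148.683 = 291.0005 µg/mL·h
Trapezoidal AUC_0→6 (sublingual tablet):
  [0→2]: (0.00+1.19)/2 × 2 = 1.19
  [2→4]: (1.19+1.11)/2 × 2 = 2.3
  [4→6]: (1.11+0.85)/2 × 2 = 1.96
  Sum = 5.45 µg/mL·h
sublingual tablet tail: 0.85/0.167 = 5.090; AUC_ev,0→∞ = 5.45 + 5.090 = 10.54 µg/mL·h
F = (AUC_ev/D_ev)/(AUC_iv/D_iv) = (10.54/150)/(291.0005/150) = 0.0702667/1.94 = 0.0362

F = 0.0362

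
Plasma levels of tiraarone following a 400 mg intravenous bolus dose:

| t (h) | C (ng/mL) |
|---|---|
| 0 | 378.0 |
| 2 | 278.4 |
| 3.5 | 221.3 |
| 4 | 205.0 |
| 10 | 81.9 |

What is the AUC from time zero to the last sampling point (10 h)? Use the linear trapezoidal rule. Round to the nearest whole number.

AUC = 1998 ng/mL·h

Trapezoidal AUC_0→10:
  [0→2]: (378.0+278.4)/2 × 2 = 656.4
  [2→3.5]: (278.4+221.3)/2 × 1.5 = 374.775
  [3.5→4]: (221.3+205.0)/2 × 0.5 = 106.575
  [4→10]: (205.0+81.9)/2 × 6 = 860.7
  Sum = 1998.45 ng/mL·h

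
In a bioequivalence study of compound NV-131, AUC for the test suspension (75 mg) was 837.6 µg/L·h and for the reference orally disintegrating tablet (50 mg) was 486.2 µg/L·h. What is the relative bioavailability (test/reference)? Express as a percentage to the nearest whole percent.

F_rel = (AUC_test/D_test) / (AUC_ref/D_ref)
      = (837.6/75) / (486.2/50)
      = 11.168 / 9.724 = 1.1485 = 114.85%

F_rel = 115%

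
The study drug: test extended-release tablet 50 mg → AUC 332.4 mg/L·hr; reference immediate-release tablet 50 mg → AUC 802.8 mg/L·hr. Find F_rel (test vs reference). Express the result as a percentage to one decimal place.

F_rel = 41.4%

F_rel = (AUC_test/D_test) / (AUC_ref/D_ref)
      = (332.4/50) / (802.8/50)
      = 6.648 / 16.056 = 0.4141 = 41.41%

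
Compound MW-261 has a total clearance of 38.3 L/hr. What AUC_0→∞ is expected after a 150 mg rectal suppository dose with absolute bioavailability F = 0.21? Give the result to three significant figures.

AUC_0→∞ = F × Dose / CL
        = 0.21 × 150 / 38.3 = 0.822454 mg/L·hr

AUC = 0.822 mg/L·hr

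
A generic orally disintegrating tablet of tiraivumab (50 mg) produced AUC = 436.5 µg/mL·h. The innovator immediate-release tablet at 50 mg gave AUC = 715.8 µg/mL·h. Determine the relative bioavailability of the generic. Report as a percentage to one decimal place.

F_rel = 61.0%

F_rel = (AUC_test/D_test) / (AUC_ref/D_ref)
      = (436.5/50) / (715.8/50)
      = 8.73 / 14.316 = 0.6098 = 60.98%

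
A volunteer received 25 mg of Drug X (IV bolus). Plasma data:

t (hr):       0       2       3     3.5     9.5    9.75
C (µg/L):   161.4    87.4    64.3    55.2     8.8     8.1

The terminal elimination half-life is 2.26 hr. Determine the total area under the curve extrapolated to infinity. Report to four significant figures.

AUC = 575.0 µg/L·hr

Trapezoidal AUC_0→9.75:
  [0→2]: (161.4+87.4)/2 × 2 = 248.8
  [2→3]: (87.4+64.3)/2 × 1 = 75.85
  [3→3.5]: (64.3+55.2)/2 × 0.5 = 29.875
  [3.5→9.5]: (55.2+8.8)/2 × 6 = 192.0
  [9.5→9.75]: (8.8+8.1)/2 × 0.25 = 2.1125
  Sum = 548.6375 µg/L·hr
k_e = ln2 / t½ = 0.693147 / 2.26 = 0.3067 hr^-1
Extrapolated tail: C_last / k_e = 8.1 / 0.3067 = 26.410
AUC_0→∞ = 548.6375 + 26.410 = 575.0475 µg/L·hr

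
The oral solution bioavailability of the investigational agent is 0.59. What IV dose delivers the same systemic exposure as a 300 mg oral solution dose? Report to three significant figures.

Systemic exposure from an extravascular dose = F × D_ev, so the equivalent IV dose is F × D_ev.
D_iv = F × D_ev = 0.59 × 300 = 177 mg

D_iv = 177 mg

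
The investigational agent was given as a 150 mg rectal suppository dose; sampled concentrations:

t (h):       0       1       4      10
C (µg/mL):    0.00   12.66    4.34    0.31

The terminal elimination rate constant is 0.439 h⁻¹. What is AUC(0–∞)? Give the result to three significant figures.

Trapezoidal AUC_0→10:
  [0→1]: (0.00+12.66)/2 × 1 = 6.33
  [1→4]: (12.66+4.34)/2 × 3 = 25.5
  [4→10]: (4.34+0.31)/2 × 6 = 13.95
  Sum = 45.78 µg/mL·h
Extrapolated tail: C_last / k_e = 0.31 / 0.439 = 0.706
AUC_0→∞ = 45.78 + 0.706 = 46.486 µg/mL·h

AUC = 46.5 µg/mL·h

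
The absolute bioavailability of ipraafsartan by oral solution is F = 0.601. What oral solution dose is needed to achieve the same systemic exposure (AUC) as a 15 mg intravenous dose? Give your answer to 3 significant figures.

D_oral = 25.0 mg

For equal systemic exposure: F × D_ev = D_iv
D_ev = D_iv / F = 15 / 0.601 = 24.9584 mg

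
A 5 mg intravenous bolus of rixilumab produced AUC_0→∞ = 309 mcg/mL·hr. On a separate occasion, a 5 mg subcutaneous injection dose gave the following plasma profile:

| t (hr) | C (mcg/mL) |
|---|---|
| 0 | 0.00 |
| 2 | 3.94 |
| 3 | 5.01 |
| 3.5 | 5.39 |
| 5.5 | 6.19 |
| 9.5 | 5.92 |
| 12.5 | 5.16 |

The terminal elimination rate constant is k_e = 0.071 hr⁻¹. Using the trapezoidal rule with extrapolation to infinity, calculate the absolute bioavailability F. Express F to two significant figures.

F = 0.44

Trapezoidal AUC_0→12.5 (subcutaneous injection):
  [0→2]: (0.00+3.94)/2 × 2 = 3.94
  [2→3]: (3.94+5.01)/2 × 1 = 4.475
  [3→3.5]: (5.01+5.39)/2 × 0.5 = 2.6
  [3.5→5.5]: (5.39+6.19)/2 × 2 = 11.58
  [5.5→9.5]: (6.19+5.92)/2 × 4 = 24.22
  [9.5→12.5]: (5.92+5.16)/2 × 3 = 16.62
  Sum = 63.435 mcg/mL·hr
Tail: C_last/k_e = 5.16/0.071 = 72.676
AUC_0→∞ (subcutaneous injection) = 63.435 + 72.676 = 136.111 mcg/mL·hr
F = (AUC_ev/D_ev)/(AUC_iv/D_iv) = (136.111/5)/(309/5) = 27.2222/61.8 = 0.4405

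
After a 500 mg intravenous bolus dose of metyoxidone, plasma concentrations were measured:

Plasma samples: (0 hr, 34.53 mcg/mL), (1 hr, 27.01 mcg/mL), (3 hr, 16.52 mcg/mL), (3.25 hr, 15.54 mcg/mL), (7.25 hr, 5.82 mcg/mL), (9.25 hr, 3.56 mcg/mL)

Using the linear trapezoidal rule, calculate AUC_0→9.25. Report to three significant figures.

AUC = 130 mcg/mL·hr

Trapezoidal AUC_0→9.25:
  [0→1]: (34.53+27.01)/2 × 1 = 30.77
  [1→3]: (27.01+16.52)/2 × 2 = 43.53
  [3→3.25]: (16.52+15.54)/2 × 0.25 = 4.0075
  [3.25→7.25]: (15.54+5.82)/2 × 4 = 42.72
  [7.25→9.25]: (5.82+3.56)/2 × 2 = 9.38
  Sum = 130.4075 mcg/mL·hr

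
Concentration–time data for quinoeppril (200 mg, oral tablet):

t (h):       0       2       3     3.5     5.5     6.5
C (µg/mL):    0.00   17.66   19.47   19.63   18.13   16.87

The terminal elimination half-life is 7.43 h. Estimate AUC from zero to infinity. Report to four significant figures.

AUC = 282.1 µg/mL·h

Trapezoidal AUC_0→6.5:
  [0→2]: (0.00+17.66)/2 × 2 = 17.66
  [2→3]: (17.66+19.47)/2 × 1 = 18.565
  [3→3.5]: (19.47+19.63)/2 × 0.5 = 9.775
  [3.5→5.5]: (19.63+18.13)/2 × 2 = 37.76
  [5.5→6.5]: (18.13+16.87)/2 × 1 = 17.5
  Sum = 101.26 µg/mL·h
k_e = ln2 / t½ = 0.693147 / 7.43 = 0.0933 h^-1
Extrapolated tail: C_last / k_e = 16.87 / 0.0933 = 180.815
AUC_0→∞ = 101.26 + 180.815 = 282.075 µg/mL·h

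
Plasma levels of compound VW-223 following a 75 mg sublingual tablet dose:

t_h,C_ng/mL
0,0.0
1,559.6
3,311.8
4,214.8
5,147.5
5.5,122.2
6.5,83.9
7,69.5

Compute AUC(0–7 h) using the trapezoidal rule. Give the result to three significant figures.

AUC = 1800 ng/mL·h

Trapezoidal AUC_0→7:
  [0→1]: (0.0+559.6)/2 × 1 = 279.8
  [1→3]: (559.6+311.8)/2 × 2 = 871.4
  [3→4]: (311.8+214.8)/2 × 1 = 263.3
  [4→5]: (214.8+147.5)/2 × 1 = 181.15
  [5→5.5]: (147.5+122.2)/2 × 0.5 = 67.425
  [5.5→6.5]: (122.2+83.9)/2 × 1 = 103.05
  [6.5→7]: (83.9+69.5)/2 × 0.5 = 38.35
  Sum = 1804.475 ng/mL·h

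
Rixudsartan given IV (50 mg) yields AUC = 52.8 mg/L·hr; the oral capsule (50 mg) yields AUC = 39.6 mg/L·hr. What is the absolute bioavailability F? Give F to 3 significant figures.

F = 0.750

F = (AUC_ev / D_ev) / (AUC_iv / D_iv)
  = (39.6/50) / (52.8/50)
  = 0.792 / 1.056 = 0.7500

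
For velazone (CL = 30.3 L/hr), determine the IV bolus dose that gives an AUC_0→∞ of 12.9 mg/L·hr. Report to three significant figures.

Dose_iv = CL × AUC_0→∞
     = 30.3 × 12.9 = 390.87 mg

Dose = 391 mg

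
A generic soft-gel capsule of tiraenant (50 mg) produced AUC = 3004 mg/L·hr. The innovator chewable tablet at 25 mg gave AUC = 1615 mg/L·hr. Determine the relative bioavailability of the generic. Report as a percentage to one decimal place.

F_rel = 93.0%

F_rel = (AUC_test/D_test) / (AUC_ref/D_ref)
      = (3004/50) / (1615/25)
      = 60.08 / 64.6 = 0.9300 = 93.00%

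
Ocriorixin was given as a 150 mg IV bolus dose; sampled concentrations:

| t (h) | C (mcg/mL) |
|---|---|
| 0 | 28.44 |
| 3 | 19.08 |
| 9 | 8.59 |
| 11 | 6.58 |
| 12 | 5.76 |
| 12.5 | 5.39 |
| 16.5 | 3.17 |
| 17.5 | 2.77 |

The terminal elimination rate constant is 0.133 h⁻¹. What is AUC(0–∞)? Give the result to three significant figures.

AUC = 219 mcg/mL·h

Trapezoidal AUC_0→17.5:
  [0→3]: (28.44+19.08)/2 × 3 = 71.28
  [3→9]: (19.08+8.59)/2 × 6 = 83.01
  [9→11]: (8.59+6.58)/2 × 2 = 15.17
  [11→12]: (6.58+5.76)/2 × 1 = 6.17
  [12→12.5]: (5.76+5.39)/2 × 0.5 = 2.7875
  [12.5→16.5]: (5.39+3.17)/2 × 4 = 17.12
  [16.5→17.5]: (3.17+2.77)/2 × 1 = 2.97
  Sum = 198.5075 mcg/mL·h
Extrapolated tail: C_last / k_e = 2.77 / 0.133 = 20.827
AUC_0→∞ = 198.5075 + 20.827 = 219.3345 mcg/mL·h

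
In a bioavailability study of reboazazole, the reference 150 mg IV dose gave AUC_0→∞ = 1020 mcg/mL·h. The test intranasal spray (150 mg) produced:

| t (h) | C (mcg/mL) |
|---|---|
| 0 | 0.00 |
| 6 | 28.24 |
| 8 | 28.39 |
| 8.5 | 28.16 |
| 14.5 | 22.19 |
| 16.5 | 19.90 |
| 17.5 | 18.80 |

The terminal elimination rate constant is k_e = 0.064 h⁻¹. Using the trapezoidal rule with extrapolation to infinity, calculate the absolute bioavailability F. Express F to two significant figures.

Trapezoidal AUC_0→17.5 (intranasal spray):
  [0→6]: (0.00+28.24)/2 × 6 = 84.72
  [6→8]: (28.24+28.39)/2 × 2 = 56.63
  [8→8.5]: (28.39+28.16)/2 × 0.5 = 14.1375
  [8.5→14.5]: (28.16+22.19)/2 × 6 = 151.05
  [14.5→16.5]: (22.19+19.90)/2 × 2 = 42.09
  [16.5→17.5]: (19.90+18.80)/2 × 1 = 19.35
  Sum = 367.9775 mcg/mL·h
Tail: C_last/k_e = 18.80/0.064 = 293.750
AUC_0→∞ (intranasal spray) = 367.9775 + 293.750 = 661.7275 mcg/mL·h
F = (AUC_ev/D_ev)/(AUC_iv/D_iv) = (661.7275/150)/(1020/150) = 4.41152/6.8 = 0.6488

F = 0.65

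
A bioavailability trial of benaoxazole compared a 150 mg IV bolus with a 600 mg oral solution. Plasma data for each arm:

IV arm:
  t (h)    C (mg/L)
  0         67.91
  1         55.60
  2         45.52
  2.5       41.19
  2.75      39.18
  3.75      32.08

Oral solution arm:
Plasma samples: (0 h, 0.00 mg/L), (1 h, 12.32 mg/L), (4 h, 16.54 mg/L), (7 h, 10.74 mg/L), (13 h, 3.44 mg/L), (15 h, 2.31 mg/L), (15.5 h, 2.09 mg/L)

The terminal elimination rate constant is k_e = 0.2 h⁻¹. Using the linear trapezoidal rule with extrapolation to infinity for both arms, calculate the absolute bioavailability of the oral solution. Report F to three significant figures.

F = 0.110

Trapezoidal AUC_0→3.75 (IV):
  [0→1]: (67.91+55.60)/2 × 1 = 61.755
  [1→2]: (55.60+45.52)/2 × 1 = 50.56
  [2→2.5]: (45.52+41.19)/2 × 0.5 = 21.6775
  [2.5→2.75]: (41.19+39.18)/2 × 0.25 = 10.04625
  [2.75→3.75]: (39.18+32.08)/2 × 1 = 35.63
  Sum = 179.66875 mg/L·h
IV tail: 32.08/0.2 = 160.400; AUC_iv,0→∞ = 179.66875 + 160.400 = 340.06875 mg/L·h
Trapezoidal AUC_0→15.5 (oral solution):
  [0→1]: (0.00+12.32)/2 × 1 = 6.16
  [1→4]: (12.32+16.54)/2 × 3 = 43.29
  [4→7]: (16.54+10.74)/2 × 3 = 40.92
  [7→13]: (10.74+3.44)/2 × 6 = 42.54
  [13→15]: (3.44+2.31)/2 × 2 = 5.75
  [15→15.5]: (2.31+2.09)/2 × 0.5 = 1.1
  Sum = 139.76 mg/L·h
oral solution tail: 2.09/0.2 = 10.450; AUC_ev,0→∞ = 139.76 + 10.450 = 150.21 mg/L·h
F = (AUC_ev/D_ev)/(AUC_iv/D_iv) = (150.21/600)/(340.06875/150) = 0.25035/2.267125 = 0.1104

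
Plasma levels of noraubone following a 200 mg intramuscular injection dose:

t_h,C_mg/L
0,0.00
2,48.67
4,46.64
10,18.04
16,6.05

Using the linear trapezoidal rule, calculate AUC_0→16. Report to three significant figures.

Trapezoidal AUC_0→16:
  [0→2]: (0.00+48.67)/2 × 2 = 48.67
  [2→4]: (48.67+46.64)/2 × 2 = 95.31
  [4→10]: (46.64+18.04)/2 × 6 = 194.04
  [10→16]: (18.04+6.05)/2 × 6 = 72.27
  Sum = 410.29 mg/L·h

AUC = 410 mg/L·h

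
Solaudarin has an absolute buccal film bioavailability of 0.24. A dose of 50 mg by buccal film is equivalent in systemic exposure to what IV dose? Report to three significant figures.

Systemic exposure from an extravascular dose = F × D_ev, so the equivalent IV dose is F × D_ev.
D_iv = F × D_ev = 0.24 × 50 = 12 mg

D_iv = 12.0 mg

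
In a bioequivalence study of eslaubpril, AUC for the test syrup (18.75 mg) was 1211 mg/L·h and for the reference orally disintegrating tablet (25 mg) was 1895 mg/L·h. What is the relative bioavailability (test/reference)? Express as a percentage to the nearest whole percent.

F_rel = 85%

F_rel = (AUC_test/D_test) / (AUC_ref/D_ref)
      = (1211/18.75) / (1895/25)
      = 64.5867 / 75.8 = 0.8521 = 85.21%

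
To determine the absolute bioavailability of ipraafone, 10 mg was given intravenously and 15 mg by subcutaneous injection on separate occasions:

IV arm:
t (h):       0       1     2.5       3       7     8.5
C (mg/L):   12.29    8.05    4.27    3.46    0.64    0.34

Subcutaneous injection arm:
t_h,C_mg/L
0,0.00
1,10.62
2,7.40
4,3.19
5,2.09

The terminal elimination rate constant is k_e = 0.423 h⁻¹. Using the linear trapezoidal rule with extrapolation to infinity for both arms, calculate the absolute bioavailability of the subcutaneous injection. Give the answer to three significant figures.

Trapezoidal AUC_0→8.5 (IV):
  [0→1]: (12.29+8.05)/2 × 1 = 10.17
  [1→2.5]: (8.05+4.27)/2 × 1.5 = 9.24
  [2.5→3]: (4.27+3.46)/2 × 0.5 = 1.9325
  [3→7]: (3.46+0.64)/2 × 4 = 8.2
  [7→8.5]: (0.64+0.34)/2 × 1.5 = 0.735
  Sum = 30.2775 mg/L·h
IV tail: 0.34/0.423 = 0.804; AUC_iv,0→∞ = 30.2775 + 0.804 = 31.0815 mg/L·h
Trapezoidal AUC_0→5 (subcutaneous injection):
  [0→1]: (0.00+10.62)/2 × 1 = 5.31
  [1→2]: (10.62+7.40)/2 × 1 = 9.01
  [2→4]: (7.40+3.19)/2 × 2 = 10.59
  [4→5]: (3.19+2.09)/2 × 1 = 2.64
  Sum = 27.55 mg/L·h
subcutaneous injection tail: 2.09/0.423 = 4.941; AUC_ev,0→∞ = 27.55 + 4.941 = 32.491 mg/L·h
F = (AUC_ev/D_ev)/(AUC_iv/D_iv) = (32.491/15)/(31.0815/10) = 2.16607/3.10815 = 0.6969

F = 0.697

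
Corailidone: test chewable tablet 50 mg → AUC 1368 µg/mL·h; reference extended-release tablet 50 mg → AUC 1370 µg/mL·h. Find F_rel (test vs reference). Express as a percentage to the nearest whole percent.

F_rel = (AUC_test/D_test) / (AUC_ref/D_ref)
      = (1368/50) / (1370/50)
      = 27.36 / 27.4 = 0.9985 = 99.85%

F_rel = 100%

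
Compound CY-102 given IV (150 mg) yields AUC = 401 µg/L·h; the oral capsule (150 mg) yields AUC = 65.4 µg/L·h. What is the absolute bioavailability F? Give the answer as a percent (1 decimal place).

F = (AUC_ev / D_ev) / (AUC_iv / D_iv)
  = (65.4/150) / (401/150)
  = 0.436 / 2.67333 = 0.1631
  = 16.31%

F = 16.3%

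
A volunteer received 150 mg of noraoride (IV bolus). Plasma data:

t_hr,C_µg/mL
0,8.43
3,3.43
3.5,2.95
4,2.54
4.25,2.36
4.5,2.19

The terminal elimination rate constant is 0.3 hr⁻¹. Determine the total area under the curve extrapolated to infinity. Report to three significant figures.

AUC = 29.2 µg/mL·hr

Trapezoidal AUC_0→4.5:
  [0→3]: (8.43+3.43)/2 × 3 = 17.79
  [3→3.5]: (3.43+2.95)/2 × 0.5 = 1.595
  [3.5→4]: (2.95+2.54)/2 × 0.5 = 1.3725
  [4→4.25]: (2.54+2.36)/2 × 0.25 = 0.6125
  [4.25→4.5]: (2.36+2.19)/2 × 0.25 = 0.56875
  Sum = 21.93875 µg/mL·hr
Extrapolated tail: C_last / k_e = 2.19 / 0.3 = 7.300
AUC_0→∞ = 21.93875 + 7.300 = 29.23875 µg/mL·hr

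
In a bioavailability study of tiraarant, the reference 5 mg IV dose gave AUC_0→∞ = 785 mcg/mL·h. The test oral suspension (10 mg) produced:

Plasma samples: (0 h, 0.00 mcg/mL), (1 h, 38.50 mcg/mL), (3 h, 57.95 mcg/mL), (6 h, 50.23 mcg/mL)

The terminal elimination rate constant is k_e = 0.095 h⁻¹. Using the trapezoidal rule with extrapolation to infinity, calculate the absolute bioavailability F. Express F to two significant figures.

Trapezoidal AUC_0→6 (oral suspension):
  [0→1]: (0.00+38.50)/2 × 1 = 19.25
  [1→3]: (38.50+57.95)/2 × 2 = 96.45
  [3→6]: (57.95+50.23)/2 × 3 = 162.27
  Sum = 277.97 mcg/mL·h
Tail: C_last/k_e = 50.23/0.095 = 528.737
AUC_0→∞ (oral suspension) = 277.97 + 528.737 = 806.707 mcg/mL·h
F = (AUC_ev/D_ev)/(AUC_iv/D_iv) = (806.707/10)/(785/5) = 80.6707/157 = 0.5138

F = 0.51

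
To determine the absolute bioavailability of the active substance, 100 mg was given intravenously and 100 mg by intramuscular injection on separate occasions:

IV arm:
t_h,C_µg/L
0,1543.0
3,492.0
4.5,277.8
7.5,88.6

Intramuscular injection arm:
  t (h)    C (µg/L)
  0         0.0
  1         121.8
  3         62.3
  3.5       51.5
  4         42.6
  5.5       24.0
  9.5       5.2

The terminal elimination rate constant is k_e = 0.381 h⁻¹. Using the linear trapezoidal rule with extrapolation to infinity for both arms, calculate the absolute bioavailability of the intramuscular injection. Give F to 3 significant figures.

Trapezoidal AUC_0→7.5 (IV):
  [0→3]: (1543.0+492.0)/2 × 3 = 3052.5
  [3→4.5]: (492.0+277.8)/2 × 1.5 = 577.35
  [4.5→7.5]: (277.8+88.6)/2 × 3 = 549.6
  Sum = 4179.45 µg/L·h
IV tail: 88.6/0.381 = 232.546; AUC_iv,0→∞ = 4179.45 + 232.546 = 4411.996 µg/L·h
Trapezoidal AUC_0→9.5 (intramuscular injection):
  [0→1]: (0.0+121.8)/2 × 1 = 60.9
  [1→3]: (121.8+62.3)/2 × 2 = 184.1
  [3→3.5]: (62.3+51.5)/2 × 0.5 = 28.45
  [3.5→4]: (51.5+42.6)/2 × 0.5 = 23.525
  [4→5.5]: (42.6+24.0)/2 × 1.5 = 49.95
  [5.5→9.5]: (24.0+5.2)/2 × 4 = 58.4
  Sum = 405.325 µg/L·h
intramuscular injection tail: 5.2/0.381 = 13.648; AUC_ev,0→∞ = 405.325 + 13.648 = 418.973 µg/L·h
F = (AUC_ev/D_ev)/(AUC_iv/D_iv) = (418.973/100)/(4411.996/100) = 4.18973/44.11996 = 0.0950

F = 0.0950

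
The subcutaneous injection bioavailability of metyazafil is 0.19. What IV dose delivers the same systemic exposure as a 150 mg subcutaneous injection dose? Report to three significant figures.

Systemic exposure from an extravascular dose = F × D_ev, so the equivalent IV dose is F × D_ev.
D_iv = F × D_ev = 0.19 × 150 = 28.5 mg

D_iv = 28.5 mg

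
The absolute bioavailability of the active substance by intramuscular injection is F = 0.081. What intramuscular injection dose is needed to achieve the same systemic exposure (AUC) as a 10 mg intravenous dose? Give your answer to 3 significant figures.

For equal systemic exposure: F × D_ev = D_iv
D_ev = D_iv / F = 10 / 0.081 = 123.457 mg

D_intramuscular = 123 mg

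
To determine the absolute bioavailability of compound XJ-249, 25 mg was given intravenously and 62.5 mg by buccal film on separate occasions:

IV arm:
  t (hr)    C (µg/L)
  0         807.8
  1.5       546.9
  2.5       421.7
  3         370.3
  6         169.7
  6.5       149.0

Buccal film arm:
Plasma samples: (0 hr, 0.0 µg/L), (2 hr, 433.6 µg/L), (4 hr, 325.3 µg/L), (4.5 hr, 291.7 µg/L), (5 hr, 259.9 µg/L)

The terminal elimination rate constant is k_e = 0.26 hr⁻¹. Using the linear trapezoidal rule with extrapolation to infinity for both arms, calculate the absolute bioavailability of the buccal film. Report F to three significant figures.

F = 0.314

Trapezoidal AUC_0→6.5 (IV):
  [0→1.5]: (807.8+546.9)/2 × 1.5 = 1016.025
  [1.5→2.5]: (546.9+421.7)/2 × 1 = 484.3
  [2.5→3]: (421.7+370.3)/2 × 0.5 = 198.0
  [3→6]: (370.3+169.7)/2 × 3 = 810.0
  [6→6.5]: (169.7+149.0)/2 × 0.5 = 79.675
  Sum = 2588.0 µg/L·hr
IV tail: 149.0/0.26 = 573.077; AUC_iv,0→∞ = 2588.0 + 573.077 = 3161.077 µg/L·hr
Trapezoidal AUC_0→5 (buccal film):
  [0→2]: (0.0+433.6)/2 × 2 = 433.6
  [2→4]: (433.6+325.3)/2 × 2 = 758.9
  [4→4.5]: (325.3+291.7)/2 × 0.5 = 154.25
  [4.5→5]: (291.7+259.9)/2 × 0.5 = 137.9
  Sum = 1484.65 µg/L·hr
buccal film tail: 259.9/0.26 = 999.615; AUC_ev,0→∞ = 1484.65 + 999.615 = 2484.265 µg/L·hr
F = (AUC_ev/D_ev)/(AUC_iv/D_iv) = (2484.265/62.5)/(3161.077/25) = 39.74824/126.44308 = 0.3144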